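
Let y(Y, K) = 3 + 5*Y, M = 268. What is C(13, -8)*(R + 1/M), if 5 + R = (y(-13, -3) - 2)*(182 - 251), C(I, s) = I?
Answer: 15367937/268 ≈ 57343.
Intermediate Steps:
R = 4411 (R = -5 + ((3 + 5*(-13)) - 2)*(182 - 251) = -5 + ((3 - 65) - 2)*(-69) = -5 + (-62 - 2)*(-69) = -5 - 64*(-69) = -5 + 4416 = 4411)
C(13, -8)*(R + 1/M) = 13*(4411 + 1/268) = 13*(1182149/268) = 15367937/268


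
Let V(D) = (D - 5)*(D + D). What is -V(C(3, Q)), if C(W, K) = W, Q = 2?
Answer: 12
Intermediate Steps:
V(D) = 2*D*(-5 + D) (V(D) = (-5 + D)*(2*D) = 2*D*(-5 + D))
-V(C(3, Q)) = -2*3*(-5 + 3) = -2*3*(-2) = -1*(-12) = 12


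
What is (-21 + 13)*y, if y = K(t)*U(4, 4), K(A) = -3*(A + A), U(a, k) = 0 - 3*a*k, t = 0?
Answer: 0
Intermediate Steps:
U(a, k) = -3*a*k (U(a, k) = 0 - 3*a*k = -3*a*k)
K(A) = -6*A
y = 0 (y = (-6*0)*(-3*4*4) = 0*(-48) = 0)
(-21 + 13)*y = (-21 + 13)*0 = -8*0 = 0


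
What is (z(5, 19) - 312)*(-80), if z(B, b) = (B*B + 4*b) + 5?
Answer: 16480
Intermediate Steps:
z(B, b) = 5 + B**2 + 4*b (z(B, b) = (B**2 + 4*b) + 5 = 5 + B**2 + 4*b)
(z(5, 19) - 312)*(-80) = ((5 + 5**2 + 4*19) - 312)*(-80) = ((5 + 25 + 76) - 312)*(-80) = (106 - 312)*(-80) = -206*(-80) = 16480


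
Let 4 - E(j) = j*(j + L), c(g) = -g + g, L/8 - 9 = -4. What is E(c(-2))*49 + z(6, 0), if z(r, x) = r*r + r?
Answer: 238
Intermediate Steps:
L = 40 (L = 72 + 8*(-4) = 72 - 32 = 40)
c(g) = 0
E(j) = 4 - j*(40 + j) (E(j) = 4 - j*(j + 40) = 4 - j*(40 + j))
z(r, x) = r + r² (z(r, x) = r² + r = r + r²)
E(c(-2))*49 + z(6, 0) = (4 - 1*0² - 40*0)*49 + 6*(1 + 6) = (4 - 1*0 + 0)*49 + 6*7 = (4 + 0 + 0)*49 + 42 = 4*49 + 42 = 196 + 42 = 238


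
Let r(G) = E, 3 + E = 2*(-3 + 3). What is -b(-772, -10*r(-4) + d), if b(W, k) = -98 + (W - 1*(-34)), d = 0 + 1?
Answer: 836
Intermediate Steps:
d = 1
E = -3 (E = -3 + 2*(-3 + 3) = -3 + 2*0 = -3 + 0 = -3)
r(G) = -3
b(W, k) = -64 + W (b(W, k) = -98 + (W + 34) = -98 + (34 + W) = -64 + W)
-b(-772, -10*r(-4) + d) = -(-64 - 772) = -1*(-836) = 836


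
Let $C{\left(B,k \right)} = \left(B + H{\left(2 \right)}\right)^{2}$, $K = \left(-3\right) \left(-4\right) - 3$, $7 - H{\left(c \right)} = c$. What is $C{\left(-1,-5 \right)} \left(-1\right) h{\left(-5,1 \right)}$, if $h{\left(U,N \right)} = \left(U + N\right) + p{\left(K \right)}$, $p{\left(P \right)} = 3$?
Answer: $16$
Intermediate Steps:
$H{\left(c \right)} = 7 - c$
$K = 9$ ($K = 12 - 3 = 9$)
$h{\left(U,N \right)} = 3 + N + U$ ($h{\left(U,N \right)} = \left(U + N\right) + 3 = \left(N + U\right) + 3 = 3 + N + U$)
$C{\left(B,k \right)} = \left(5 + B\right)^{2}$ ($C{\left(B,k \right)} = \left(B + \left(7 - 2\right)\right)^{2} = \left(B + 5\right)^{2} = \left(5 + B\right)^{2}$)
$C{\left(-1,-5 \right)} \left(-1\right) h{\left(-5,1 \right)} = \left(5 - 1\right)^{2} \left(-1\right) \left(3 + 1 - 5\right) = 4^{2} \left(-1\right) \left(-1\right) = 16 \left(-1\right) \left(-1\right) = \left(-16\right) \left(-1\right) = 16$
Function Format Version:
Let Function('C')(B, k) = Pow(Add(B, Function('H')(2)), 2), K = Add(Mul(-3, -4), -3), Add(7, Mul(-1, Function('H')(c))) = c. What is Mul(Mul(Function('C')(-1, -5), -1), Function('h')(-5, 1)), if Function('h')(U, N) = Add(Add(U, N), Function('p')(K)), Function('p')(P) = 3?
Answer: 16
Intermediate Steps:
Function('H')(c) = Add(7, Mul(-1, c))
K = 9 (K = Add(12, -3) = 9)
Function('h')(U, N) = Add(3, N, U) (Function('h')(U, N) = Add(Add(U, N), 3) = Add(Add(N, U), 3) = Add(3, N, U))
Function('C')(B, k) = Pow(Add(5, B), 2) (Function('C')(B, k) = Pow(Add(B, Add(7, Mul(-1, 2))), 2) = Pow(Add(B, Add(7, -2)), 2) = Pow(Add(B, 5), 2) = Pow(Add(5, B), 2))
Mul(Mul(Function('C')(-1, -5), -1), Function('h')(-5, 1)) = Mul(Mul(Pow(Add(5, -1), 2), -1), Add(3, 1, -5)) = Mul(Mul(Pow(4, 2), -1), -1) = Mul(Mul(16, -1), -1) = Mul(-16, -1) = 16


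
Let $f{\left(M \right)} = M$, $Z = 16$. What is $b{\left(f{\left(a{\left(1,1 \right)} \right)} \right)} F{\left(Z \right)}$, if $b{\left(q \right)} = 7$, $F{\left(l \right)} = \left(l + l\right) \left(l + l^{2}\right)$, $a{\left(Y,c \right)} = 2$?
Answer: $60928$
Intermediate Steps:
$F{\left(l \right)} = 2 l \left(l + l^{2}\right)$
$b{\left(f{\left(a{\left(1,1 \right)} \right)} \right)} F{\left(Z \right)} = 7 \cdot 2 \cdot 16^{2} \left(1 + 16\right) = 7 \cdot 2 \cdot 256 \cdot 17 = 7 \cdot 8704 = 60928$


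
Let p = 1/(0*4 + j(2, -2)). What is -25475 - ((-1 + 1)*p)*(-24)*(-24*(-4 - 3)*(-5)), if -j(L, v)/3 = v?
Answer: -25475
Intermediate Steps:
j(L, v) = -3*v
p = 1/6 (p = 1/(0*4 - 3*(-2)) = 1/(0 + 6) = 1/6 ≈ 0.16667)
-25475 - ((-1 + 1)*p)*(-24)*(-24*(-4 - 3)*(-5)) = -25475 - ((-1 + 1)*(1/6))*(-24)*(-24*(-4 - 3)*(-5)) = -25475 - (0*(1/6))*(-24)*(-24*(-7*(-5))) = -25475 - 0*(-24)*(-24*35) = -25475 - 0*(-6*140) = -25475 - 0*(-840) = -25475 - 1*0 = -25475 + 0 = -25475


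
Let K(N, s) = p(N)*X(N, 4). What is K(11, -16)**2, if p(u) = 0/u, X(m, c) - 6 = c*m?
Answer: 0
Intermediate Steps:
X(m, c) = 6 + c*m
p(u) = 0
K(N, s) = 0 (K(N, s) = 0*(6 + 4*N) = 0)
K(11, -16)**2 = 0**2 = 0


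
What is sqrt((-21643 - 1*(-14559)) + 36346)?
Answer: sqrt(29262) ≈ 171.06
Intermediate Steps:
sqrt((-21643 - 1*(-14559)) + 36346) = sqrt((-21643 + 14559) + 36346) = sqrt(-7084 + 36346) = sqrt(29262)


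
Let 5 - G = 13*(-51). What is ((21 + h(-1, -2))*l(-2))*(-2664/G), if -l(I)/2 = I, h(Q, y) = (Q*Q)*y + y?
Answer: -45288/167 ≈ -271.19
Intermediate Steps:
h(Q, y) = y + y*Q² (h(Q, y) = Q²*y + y = y*Q² + y = y + y*Q²)
G = 668 (G = 5 - 13*(-51) = 5 - 1*(-663) = 5 + 663 = 668)
l(I) = -2*I
((21 + h(-1, -2))*l(-2))*(-2664/G) = ((21 - 2*(1 + (-1)²))*(-2*(-2)))*(-2664/668) = ((21 - 2*(1 + 1))*4)*(-2664*1/668) = ((21 - 2*2)*4)*(-666/167) = ((21 - 4)*4)*(-666/167) = (17*4)*(-666/167) = 68*(-666/167) = -45288/167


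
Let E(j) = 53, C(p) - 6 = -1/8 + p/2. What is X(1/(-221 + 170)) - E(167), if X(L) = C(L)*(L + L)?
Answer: -553805/10404 ≈ -53.230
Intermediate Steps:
C(p) = 47/8 + p/2 (C(p) = 6 + (-1/8 + p/2) = 6 + (-1*⅛ + p*(½)) = 6 + (-⅛ + p/2) = 47/8 + p/2)
X(L) = 2*L*(47/8 + L/2) (X(L) = (47/8 + L/2)*(L + L) = (47/8 + L/2)*(2*L) = 2*L*(47/8 + L/2))
X(1/(-221 + 170)) - E(167) = (47 + 4/(-221 + 170))/(4*(-221 + 170)) - 1*53 = (¼)*(47 + 4/(-51))/(-51) - 53 = (¼)*(-1/51)*(47 + 4*(-1/51)) - 53 = (¼)*(-1/51)*(47 - 4/51) - 53 = (¼)*(-1/51)*(2393/51) - 53 = -2393/10404 - 53 = -553805/10404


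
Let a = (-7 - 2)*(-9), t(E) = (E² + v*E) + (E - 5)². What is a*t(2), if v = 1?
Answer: 1215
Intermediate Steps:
t(E) = E + E² + (-5 + E)² (t(E) = (E² + 1*E) + (E - 5)² = (E² + E) + (-5 + E)² = (E + E²) + (-5 + E)² = E + E² + (-5 + E)²)
a = 81 (a = -9*(-9) = 81)
a*t(2) = 81*(2 + 2² + (-5 + 2)²) = 81*(2 + 4 + (-3)²) = 81*(2 + 4 + 9) = 81*15 = 1215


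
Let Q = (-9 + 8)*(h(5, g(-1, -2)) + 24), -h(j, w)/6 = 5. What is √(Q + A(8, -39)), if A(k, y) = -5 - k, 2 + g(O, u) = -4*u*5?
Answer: I*√7 ≈ 2.6458*I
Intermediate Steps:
g(O, u) = -2 - 20*u (g(O, u) = -2 - 4*u*5 = -2 - 20*u)
h(j, w) = -30 (h(j, w) = -6*5 = -30)
Q = 6 (Q = (-9 + 8)*(-30 + 24) = -1*(-6) = 6)
√(Q + A(8, -39)) = √(6 + (-5 - 1*8)) = √(6 + (-5 - 8)) = √(6 - 13) = √(-7) = I*√7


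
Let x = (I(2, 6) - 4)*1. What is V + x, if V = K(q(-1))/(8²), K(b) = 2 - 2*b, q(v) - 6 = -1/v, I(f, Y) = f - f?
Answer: -67/16 ≈ -4.1875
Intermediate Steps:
I(f, Y) = 0
q(v) = 6 - 1/v
x = -4 (x = (0 - 4)*1 = -4*1 = -4)
V = -3/16 (V = (2 - 2*(6 - 1/(-1)))/(8²) = (2 - 2*(6 - 1*(-1)))/64 = (2 - 2*(6 + 1))*(1/64) = (2 - 2*7)*(1/64) = (2 - 14)*(1/64) = -12*1/64 = -3/16 ≈ -0.18750)
V + x = -3/16 - 4 = -67/16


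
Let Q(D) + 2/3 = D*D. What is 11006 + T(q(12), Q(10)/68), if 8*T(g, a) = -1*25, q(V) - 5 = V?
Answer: 88023/8 ≈ 11003.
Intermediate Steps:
Q(D) = -⅔ + D² (Q(D) = -⅔ + D*D = -⅔ + D²)
q(V) = 5 + V
T(g, a) = -25/8 (T(g, a) = (-1*25)/8 = (⅛)*(-25) = -25/8)
11006 + T(q(12), Q(10)/68) = 11006 - 25/8 = 88023/8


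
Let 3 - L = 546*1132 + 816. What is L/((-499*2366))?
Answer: 618885/1180634 ≈ 0.52420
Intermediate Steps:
L = -618885 (L = 3 - (546*1132 + 816) = 3 - (618072 + 816) = 3 - 1*618888 = 3 - 618888 = -618885)
L/((-499*2366)) = -618885/((-499*2366)) = -618885/(-1180634) = -618885*(-1/1180634) = 618885/1180634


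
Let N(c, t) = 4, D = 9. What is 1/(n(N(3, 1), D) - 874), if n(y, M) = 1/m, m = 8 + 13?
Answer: -21/18353 ≈ -0.0011442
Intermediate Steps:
m = 21
n(y, M) = 1/21
1/(n(N(3, 1), D) - 874) = 1/(1/21 - 874) = 1/(-18353/21) = -21/18353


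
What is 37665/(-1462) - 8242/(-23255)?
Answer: -863849771/33998810 ≈ -25.408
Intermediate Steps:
37665/(-1462) - 8242/(-23255) = 37665*(-1/1462) - 8242*(-1/23255) = -37665/1462 + 8242/23255 = -863849771/33998810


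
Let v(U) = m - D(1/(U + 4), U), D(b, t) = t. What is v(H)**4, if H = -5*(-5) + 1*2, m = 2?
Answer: 390625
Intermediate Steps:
H = 27 (H = 25 + 2 = 27)
v(U) = 2 - U
v(H)**4 = (2 - 1*27)**4 = (2 - 27)**4 = (-25)**4 = 390625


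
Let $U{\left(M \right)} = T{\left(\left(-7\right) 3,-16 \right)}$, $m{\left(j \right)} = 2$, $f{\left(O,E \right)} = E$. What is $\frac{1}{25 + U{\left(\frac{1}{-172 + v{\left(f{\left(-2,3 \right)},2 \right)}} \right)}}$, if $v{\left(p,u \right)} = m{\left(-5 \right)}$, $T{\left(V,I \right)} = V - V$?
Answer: $\frac{1}{25} \approx 0.04$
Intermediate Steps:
$T{\left(V,I \right)} = 0$
$v{\left(p,u \right)} = 2$
$U{\left(M \right)} = 0$
$\frac{1}{25 + U{\left(\frac{1}{-172 + v{\left(f{\left(-2,3 \right)},2 \right)}} \right)}} = \frac{1}{25 + 0} = \frac{1}{25}$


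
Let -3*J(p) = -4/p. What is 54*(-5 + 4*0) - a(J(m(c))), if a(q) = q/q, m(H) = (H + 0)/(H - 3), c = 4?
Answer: -271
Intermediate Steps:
m(H) = H/(-3 + H)
J(p) = 4/(3*p) (J(p) = -(-4)/(3*p) = 4/(3*p))
a(q) = 1
54*(-5 + 4*0) - a(J(m(c))) = 54*(-5 + 4*0) - 1*1 = 54*(-5 + 0) - 1 = 54*(-5) - 1 = -270 - 1 = -271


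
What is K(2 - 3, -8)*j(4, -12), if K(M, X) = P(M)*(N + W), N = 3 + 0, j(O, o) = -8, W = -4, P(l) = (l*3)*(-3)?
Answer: 72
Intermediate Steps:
P(l) = -9*l (P(l) = (3*l)*(-3) = -9*l)
N = 3
K(M, X) = 9*M (K(M, X) = (-9*M)*(3 - 4) = -9*M*(-1) = 9*M)
K(2 - 3, -8)*j(4, -12) = (9*(2 - 3))*(-8) = (9*(-1))*(-8) = -9*(-8) = 72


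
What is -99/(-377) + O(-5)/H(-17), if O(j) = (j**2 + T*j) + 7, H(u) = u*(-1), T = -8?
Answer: 28827/6409 ≈ 4.4979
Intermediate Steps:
H(u) = -u
O(j) = 7 + j**2 - 8*j (O(j) = (j**2 - 8*j) + 7 = 7 + j**2 - 8*j)
-99/(-377) + O(-5)/H(-17) = -99/(-377) + (7 + (-5)**2 - 8*(-5))/((-1*(-17))) = -99*(-1/377) + (7 + 25 + 40)/17 = 99/377 + 72*(1/17) = 99/377 + 72/17 = 28827/6409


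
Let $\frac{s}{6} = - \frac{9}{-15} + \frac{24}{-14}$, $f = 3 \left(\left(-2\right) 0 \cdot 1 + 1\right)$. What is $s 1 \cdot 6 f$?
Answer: $- \frac{4212}{35} \approx -120.34$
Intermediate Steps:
$f = 3$ ($f = 3 \left(0 \cdot 1 + 1\right) = 3 \left(0 + 1\right) = 3 \cdot 1 = 3$)
$s = - \frac{234}{35}$ ($s = 6 \left(- \frac{9}{-15} + \frac{24}{-14}\right) = 6 \left(\left(-9\right) \left(- \frac{1}{15}\right) + 24 \left(- \frac{1}{14}\right)\right) = 6 \left(\frac{3}{5} - \frac{12}{7}\right) = 6 \left(- \frac{39}{35}\right) = - \frac{234}{35} \approx -6.6857$)
$s 1 \cdot 6 f = - \frac{234 \cdot 1 \cdot 6}{35} \cdot 3 = \left(- \frac{234}{35}\right) 6 \cdot 3 = \left(- \frac{1404}{35}\right) 3 = - \frac{4212}{35}$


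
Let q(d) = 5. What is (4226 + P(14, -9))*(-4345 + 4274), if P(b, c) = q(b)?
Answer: -300401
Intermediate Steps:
P(b, c) = 5
(4226 + P(14, -9))*(-4345 + 4274) = (4226 + 5)*(-4345 + 4274) = 4231*(-71) = -300401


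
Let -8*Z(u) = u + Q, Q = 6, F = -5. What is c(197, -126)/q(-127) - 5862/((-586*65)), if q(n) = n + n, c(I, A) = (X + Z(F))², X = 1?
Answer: 46713131/309595520 ≈ 0.15088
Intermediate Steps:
Z(u) = -¾ - u/8 (Z(u) = -(u + 6)/8 = -(6 + u)/8 = -¾ - u/8)
c(I, A) = 49/64 (c(I, A) = (1 + (-¾ - ⅛*(-5)))² = (1 + (-¾ + 5/8))² = (1 - ⅛)² = (7/8)² = 49/64)
q(n) = 2*n
c(197, -126)/q(-127) - 5862/((-586*65)) = 49/(64*((2*(-127)))) - 5862/((-586*65)) = (49/64)/(-254) - 5862/(-38090) = (49/64)*(-1/254) - 5862*(-1/38090) = -49/16256 + 2931/19045 = 46713131/309595520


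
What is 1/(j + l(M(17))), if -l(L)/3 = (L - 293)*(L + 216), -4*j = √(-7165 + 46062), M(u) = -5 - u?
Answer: 30240/5543898799 + 4*√38897/537758183503 ≈ 5.4561e-6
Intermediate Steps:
j = -√38897/4 (j = -√(-7165 + 46062)/4 = -√38897/4 ≈ -49.306)
l(L) = -3*(-293 + L)*(216 + L) (l(L) = -3*(L - 293)*(L + 216) = -3*(-293 + L)*(216 + L))
1/(j + l(M(17))) = 1/(-√38897/4 + (189864 - 3*(-5 - 1*17)² + 231*(-5 - 1*17))) = 1/(-√38897/4 + (189864 - 3*(-5 - 17)² + 231*(-5 - 17))) = 1/(-√38897/4 + (189864 - 3*(-22)² + 231*(-22))) = 1/(-√38897/4 + (189864 - 3*484 - 5082)) = 1/(-√38897/4 + (189864 - 1452 - 5082)) = 1/(-√38897/4 + 183330) = 1/(183330 - √38897/4)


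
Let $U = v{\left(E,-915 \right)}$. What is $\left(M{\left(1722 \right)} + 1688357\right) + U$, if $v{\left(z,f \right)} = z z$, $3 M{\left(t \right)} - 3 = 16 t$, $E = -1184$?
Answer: $3099398$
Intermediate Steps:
$M{\left(t \right)} = 1 + \frac{16 t}{3}$
$v{\left(z,f \right)} = z^{2}$
$U = 1401856$ ($U = \left(-1184\right)^{2} = 1401856$)
$\left(M{\left(1722 \right)} + 1688357\right) + U = \left(\left(1 + \frac{16}{3} \cdot 1722\right) + 1688357\right) + 1401856 = \left(\left(1 + 9184\right) + 1688357\right) + 1401856 = \left(9185 + 1688357\right) + 1401856 = 1697542 + 1401856 = 3099398$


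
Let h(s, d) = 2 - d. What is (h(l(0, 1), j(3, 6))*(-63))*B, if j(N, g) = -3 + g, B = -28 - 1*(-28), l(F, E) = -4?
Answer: 0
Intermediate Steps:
B = 0 (B = -28 + 28 = 0)
(h(l(0, 1), j(3, 6))*(-63))*B = ((2 - (-3 + 6))*(-63))*0 = ((2 - 1*3)*(-63))*0 = ((2 - 3)*(-63))*0 = -1*(-63)*0 = 63*0 = 0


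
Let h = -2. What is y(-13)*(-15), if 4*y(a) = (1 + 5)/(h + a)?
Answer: 3/2 ≈ 1.5000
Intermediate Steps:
y(a) = 3/(2*(-2 + a)) (y(a) = ((1 + 5)/(-2 + a))/4 = (6/(-2 + a))/4 = 3/(2*(-2 + a)))
y(-13)*(-15) = (3/(2*(-2 - 13)))*(-15) = ((3/2)/(-15))*(-15) = ((3/2)*(-1/15))*(-15) = -⅒*(-15) = 3/2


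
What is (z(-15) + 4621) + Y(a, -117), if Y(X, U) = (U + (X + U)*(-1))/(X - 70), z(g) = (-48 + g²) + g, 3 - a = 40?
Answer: 511744/107 ≈ 4782.7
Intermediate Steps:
a = -37 (a = 3 - 1*40 = 3 - 40 = -37)
z(g) = -48 + g + g²
Y(X, U) = -X/(-70 + X) (Y(X, U) = (U + (U + X)*(-1))/(-70 + X) = (U + (-U - X))/(-70 + X) = (-X)/(-70 + X) = -X/(-70 + X))
(z(-15) + 4621) + Y(a, -117) = ((-48 - 15 + (-15)²) + 4621) - 1*(-37)/(-70 - 37) = ((-48 - 15 + 225) + 4621) - 1*(-37)/(-107) = (162 + 4621) - 1*(-37)*(-1/107) = 4783 - 37/107 = 511744/107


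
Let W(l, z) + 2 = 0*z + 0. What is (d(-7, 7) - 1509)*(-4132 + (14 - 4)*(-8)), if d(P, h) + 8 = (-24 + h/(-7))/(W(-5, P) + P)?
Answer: 6377904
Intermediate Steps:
W(l, z) = -2 (W(l, z) = -2 + (0*z + 0) = -2 + (0 + 0) = -2 + 0 = -2)
d(P, h) = -8 + (-24 - h/7)/(-2 + P) (d(P, h) = -8 + (-24 + h/(-7))/(-2 + P) = -8 + (-24 + h*(-1/7))/(-2 + P) = -8 + (-24 - h/7)/(-2 + P))
(d(-7, 7) - 1509)*(-4132 + (14 - 4)*(-8)) = ((-56 - 1*7 - 56*(-7))/(7*(-2 - 7)) - 1509)*(-4132 + (14 - 4)*(-8)) = ((1/7)*(-56 - 7 + 392)/(-9) - 1509)*(-4132 + 10*(-8)) = ((1/7)*(-1/9)*329 - 1509)*(-4132 - 80) = (-47/9 - 1509)*(-4212) = -13628/9*(-4212) = 6377904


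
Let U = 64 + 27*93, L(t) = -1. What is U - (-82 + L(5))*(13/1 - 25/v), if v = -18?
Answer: 67847/18 ≈ 3769.3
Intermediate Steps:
U = 2575 (U = 64 + 2511 = 2575)
U - (-82 + L(5))*(13/1 - 25/v) = 2575 - (-82 - 1)*(13/1 - 25/(-18)) = 2575 - (-83)*(13*1 - 25*(-1/18)) = 2575 - (-83)*(13 + 25/18) = 2575 - (-83)*259/18 = 2575 - 1*(-21497/18) = 2575 + 21497/18 = 67847/18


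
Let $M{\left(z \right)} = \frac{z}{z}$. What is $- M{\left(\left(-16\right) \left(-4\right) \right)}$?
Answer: $-1$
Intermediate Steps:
$M{\left(z \right)} = 1$
$- M{\left(\left(-16\right) \left(-4\right) \right)} = \left(-1\right) 1 = -1$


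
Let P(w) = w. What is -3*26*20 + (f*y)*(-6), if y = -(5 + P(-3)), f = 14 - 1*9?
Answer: -1500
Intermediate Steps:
f = 5 (f = 14 - 9 = 5)
y = -2 (y = -(5 - 3) = -1*2 = -2)
-3*26*20 + (f*y)*(-6) = -3*26*20 + (5*(-2))*(-6) = -78*20 - 10*(-6) = -1560 + 60 = -1500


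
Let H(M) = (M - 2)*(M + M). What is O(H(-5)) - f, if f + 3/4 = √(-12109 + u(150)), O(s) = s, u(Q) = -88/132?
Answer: 283/4 - I*√108987/3 ≈ 70.75 - 110.04*I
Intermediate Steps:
u(Q) = -⅔ (u(Q) = -88*1/132 = -⅔)
H(M) = 2*M*(-2 + M) (H(M) = (-2 + M)*(2*M) = 2*M*(-2 + M))
f = -¾ + I*√108987/3 (f = -¾ + √(-12109 - ⅔) = -¾ + √(-36329/3) = -¾ + I*√108987/3 ≈ -0.75 + 110.04*I)
O(H(-5)) - f = 2*(-5)*(-2 - 5) - (-¾ + I*√108987/3) = 2*(-5)*(-7) + (¾ - I*√108987/3) = 70 + (¾ - I*√108987/3) = 283/4 - I*√108987/3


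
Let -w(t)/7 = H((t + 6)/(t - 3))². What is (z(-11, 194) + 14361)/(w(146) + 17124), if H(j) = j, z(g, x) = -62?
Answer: 292400251/350006948 ≈ 0.83541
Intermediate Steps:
w(t) = -7*(6 + t)²/(-3 + t)² (w(t) = -7*(t + 6)²/(t - 3)² = -7*(6 + t)²/(-3 + t)²)
(z(-11, 194) + 14361)/(w(146) + 17124) = (-62 + 14361)/(-7*(6 + 146)²/(-3 + 146)² + 17124) = 14299/(-7*152²/143² + 17124) = 14299/(-7*1/20449*23104 + 17124) = 14299/(-161728/20449 + 17124) = 14299/(350006948/20449) = 14299*(20449/350006948) = 292400251/350006948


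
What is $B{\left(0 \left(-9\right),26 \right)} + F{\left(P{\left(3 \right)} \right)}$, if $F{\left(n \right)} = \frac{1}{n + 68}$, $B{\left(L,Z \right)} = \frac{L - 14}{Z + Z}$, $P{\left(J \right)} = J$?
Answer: $- \frac{471}{1846} \approx -0.25515$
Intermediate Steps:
$B{\left(L,Z \right)} = \frac{-14 + L}{2 Z}$
$F{\left(n \right)} = \frac{1}{68 + n}$
$B{\left(0 \left(-9\right),26 \right)} + F{\left(P{\left(3 \right)} \right)} = \frac{-14 + 0 \left(-9\right)}{2 \cdot 26} + \frac{1}{68 + 3} = \frac{1}{2} \cdot \frac{1}{26} \left(-14 + 0\right) + \frac{1}{71} = \frac{1}{2} \cdot \frac{1}{26} \left(-14\right) + \frac{1}{71} = - \frac{7}{26} + \frac{1}{71} = - \frac{471}{1846}$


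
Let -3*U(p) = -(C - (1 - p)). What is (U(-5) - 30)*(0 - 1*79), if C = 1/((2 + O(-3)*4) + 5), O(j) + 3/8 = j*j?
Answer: 629314/249 ≈ 2527.4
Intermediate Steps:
O(j) = -3/8 + j² (O(j) = -3/8 + j*j = -3/8 + j²)
C = 2/83 (C = 1/((2 + (-3/8 + (-3)²)*4) + 5) = 1/((2 + (-3/8 + 9)*4) + 5) = 1/((2 + (69/8)*4) + 5) = 1/((2 + 69/2) + 5) = 1/(73/2 + 5) = 1/(83/2) = 2/83 ≈ 0.024096)
U(p) = -27/83 + p/3 (U(p) = -(-1)*(2/83 - (1 - p))/3 = -(-1)*(2/83 + (-1 + p))/3 = -(-1)*(-81/83 + p)/3 = -(81/83 - p)/3 = -27/83 + p/3)
(U(-5) - 30)*(0 - 1*79) = ((-27/83 + (⅓)*(-5)) - 30)*(0 - 1*79) = ((-27/83 - 5/3) - 30)*(0 - 79) = (-496/249 - 30)*(-79) = -7966/249*(-79) = 629314/249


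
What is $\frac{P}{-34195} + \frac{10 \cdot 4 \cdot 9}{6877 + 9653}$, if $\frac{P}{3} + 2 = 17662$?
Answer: $- \frac{5756328}{3768289} \approx -1.5276$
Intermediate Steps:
$P = 52980$ ($P = -6 + 3 \cdot 17662 = -6 + 52986 = 52980$)
$\frac{P}{-34195} + \frac{10 \cdot 4 \cdot 9}{6877 + 9653} = \frac{52980}{-34195} + \frac{10 \cdot 4 \cdot 9}{6877 + 9653} = 52980 \left(- \frac{1}{34195}\right) + \frac{40 \cdot 9}{16530} = - \frac{10596}{6839} + 360 \cdot \frac{1}{16530} = - \frac{10596}{6839} + \frac{12}{551} = - \frac{5756328}{3768289}$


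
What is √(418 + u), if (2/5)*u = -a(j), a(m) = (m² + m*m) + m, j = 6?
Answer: √223 ≈ 14.933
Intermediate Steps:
a(m) = m + 2*m² (a(m) = (m² + m²) + m = 2*m² + m = m + 2*m²)
u = -195 (u = 5*(-6*(1 + 2*6))/2 = 5*(-6*(1 + 12))/2 = 5*(-6*13)/2 = 5*(-1*78)/2 = (5/2)*(-78) = -195)
√(418 + u) = √(418 - 195) = √223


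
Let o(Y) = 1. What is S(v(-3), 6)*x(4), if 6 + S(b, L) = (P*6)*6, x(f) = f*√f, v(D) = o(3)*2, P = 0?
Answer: -48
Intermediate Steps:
v(D) = 2 (v(D) = 1*2 = 2)
x(f) = f^(3/2)
S(b, L) = -6 (S(b, L) = -6 + (0*6)*6 = -6 + 0*6 = -6 + 0 = -6)
S(v(-3), 6)*x(4) = -6*4^(3/2) = -6*8 = -48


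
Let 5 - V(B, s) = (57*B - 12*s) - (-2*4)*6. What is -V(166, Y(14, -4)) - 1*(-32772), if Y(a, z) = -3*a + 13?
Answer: 42625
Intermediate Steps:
Y(a, z) = 13 - 3*a
V(B, s) = -43 - 57*B + 12*s (V(B, s) = 5 - ((57*B - 12*s) - (-2*4)*6) = 5 - ((-12*s + 57*B) - (-8)*6) = 5 - ((-12*s + 57*B) - 1*(-48)) = 5 - ((-12*s + 57*B) + 48) = 5 - (48 - 12*s + 57*B) = 5 + (-48 - 57*B + 12*s) = -43 - 57*B + 12*s)
-V(166, Y(14, -4)) - 1*(-32772) = -(-43 - 57*166 + 12*(13 - 3*14)) - 1*(-32772) = -(-43 - 9462 + 12*(13 - 42)) + 32772 = -(-43 - 9462 + 12*(-29)) + 32772 = -(-43 - 9462 - 348) + 32772 = -1*(-9853) + 32772 = 9853 + 32772 = 42625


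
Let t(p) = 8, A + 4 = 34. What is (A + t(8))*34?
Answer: 1292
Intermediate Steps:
A = 30 (A = -4 + 34 = 30)
(A + t(8))*34 = (30 + 8)*34 = 38*34 = 1292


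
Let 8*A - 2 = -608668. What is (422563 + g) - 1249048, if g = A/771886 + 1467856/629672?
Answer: -200849776507731449/243017500696 ≈ -8.2648e+5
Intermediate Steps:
A = -304333/4 (A = 1/4 + (1/8)*(-608668) = 1/4 - 152167/2 = -304333/4 ≈ -76083.)
g = 542555002111/243017500696 (g = -304333/4/771886 + 1467856/629672 = -304333/4*1/771886 + 1467856*(1/629672) = -304333/3087544 + 183482/78709 = 542555002111/243017500696 ≈ 2.2326)
(422563 + g) - 1249048 = (422563 + 542555002111/243017500696) - 1249048 = 102690746701605959/243017500696 - 1249048 = -200849776507731449/243017500696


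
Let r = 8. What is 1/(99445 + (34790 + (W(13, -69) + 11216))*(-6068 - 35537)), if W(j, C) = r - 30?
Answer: -1/1913064875 ≈ -5.2272e-10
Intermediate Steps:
W(j, C) = -22 (W(j, C) = 8 - 30 = -22)
1/(99445 + (34790 + (W(13, -69) + 11216))*(-6068 - 35537)) = 1/(99445 + (34790 + (-22 + 11216))*(-6068 - 35537)) = 1/(99445 + (34790 + 11194)*(-41605)) = 1/(99445 + 45984*(-41605)) = 1/(99445 - 1913164320) = 1/(-1913064875) = -1/1913064875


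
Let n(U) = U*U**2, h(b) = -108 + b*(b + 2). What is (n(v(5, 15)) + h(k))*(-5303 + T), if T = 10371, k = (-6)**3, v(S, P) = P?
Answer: 250820388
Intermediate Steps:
k = -216
h(b) = -108 + b*(2 + b)
n(U) = U**3
(n(v(5, 15)) + h(k))*(-5303 + T) = (15**3 + (-108 + (-216)**2 + 2*(-216)))*(-5303 + 10371) = (3375 + (-108 + 46656 - 432))*5068 = (3375 + 46116)*5068 = 49491*5068 = 250820388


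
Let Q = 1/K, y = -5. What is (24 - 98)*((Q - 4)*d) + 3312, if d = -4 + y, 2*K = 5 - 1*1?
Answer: 981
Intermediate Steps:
K = 2 (K = (5 - 1*1)/2 = (5 - 1)/2 = (½)*4 = 2)
d = -9 (d = -4 - 5 = -9)
Q = ½ (Q = 1/2 = ½ ≈ 0.50000)
(24 - 98)*((Q - 4)*d) + 3312 = (24 - 98)*((½ - 4)*(-9)) + 3312 = -(-259)*(-9) + 3312 = -74*63/2 + 3312 = -2331 + 3312 = 981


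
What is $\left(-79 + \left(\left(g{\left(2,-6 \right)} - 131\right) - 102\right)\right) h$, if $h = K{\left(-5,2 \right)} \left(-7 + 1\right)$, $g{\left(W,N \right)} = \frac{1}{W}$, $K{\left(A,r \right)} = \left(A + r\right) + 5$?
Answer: $3738$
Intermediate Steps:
$K{\left(A,r \right)} = 5 + A + r$
$h = -12$ ($h = \left(5 - 5 + 2\right) \left(-7 + 1\right) = 2 \left(-6\right) = -12$)
$\left(-79 + \left(\left(g{\left(2,-6 \right)} - 131\right) - 102\right)\right) h = \left(-79 - \left(233 - \frac{1}{2}\right)\right) \left(-12\right) = \left(-79 + \left(\left(\frac{1}{2} - 131\right) - 102\right)\right) \left(-12\right) = \left(-79 - \frac{465}{2}\right) \left(-12\right) = \left(- \frac{623}{2}\right) \left(-12\right) = 3738$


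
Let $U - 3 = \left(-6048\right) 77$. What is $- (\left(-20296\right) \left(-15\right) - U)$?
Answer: $-770133$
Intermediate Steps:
$U = -465693$ ($U = 3 - 465696 = -465693$)
$- (\left(-20296\right) \left(-15\right) - U) = - (\left(-20296\right) \left(-15\right) - -465693) = - (304440 + 465693) = \left(-1\right) 770133 = -770133$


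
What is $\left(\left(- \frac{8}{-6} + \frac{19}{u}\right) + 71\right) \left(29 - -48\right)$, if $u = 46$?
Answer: $\frac{773003}{138} \approx 5601.5$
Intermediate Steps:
$\left(\left(- \frac{8}{-6} + \frac{19}{u}\right) + 71\right) \left(29 - -48\right) = \left(\left(- \frac{8}{-6} + \frac{19}{46}\right) + 71\right) \left(29 - -48\right) = \left(\left(\left(-8\right) \left(- \frac{1}{6}\right) + 19 \cdot \frac{1}{46}\right) + 71\right) \left(29 + 48\right) = \left(\left(\frac{4}{3} + \frac{19}{46}\right) + 71\right) 77 = \left(\frac{241}{138} + 71\right) 77 = \frac{10039}{138} \cdot 77 = \frac{773003}{138}$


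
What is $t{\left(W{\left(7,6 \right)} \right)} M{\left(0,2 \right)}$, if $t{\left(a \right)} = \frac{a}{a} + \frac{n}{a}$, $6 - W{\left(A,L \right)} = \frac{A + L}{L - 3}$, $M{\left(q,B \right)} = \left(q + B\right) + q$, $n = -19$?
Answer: $- \frac{104}{5} \approx -20.8$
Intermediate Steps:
$M{\left(q,B \right)} = B + 2 q$ ($M{\left(q,B \right)} = \left(B + q\right) + q = B + 2 q$)
$W{\left(A,L \right)} = 6 - \frac{A + L}{-3 + L}$ ($W{\left(A,L \right)} = 6 - \frac{A + L}{L - 3} = 6 - \frac{A + L}{-3 + L}$)
$t{\left(a \right)} = 1 - \frac{19}{a}$ ($t{\left(a \right)} = \frac{a}{a} - \frac{19}{a} = 1 - \frac{19}{a}$)
$t{\left(W{\left(7,6 \right)} \right)} M{\left(0,2 \right)} = \frac{-19 + \frac{-18 - 7 + 5 \cdot 6}{-3 + 6}}{\frac{1}{-3 + 6} \left(-18 - 7 + 5 \cdot 6\right)} \left(2 + 2 \cdot 0\right) = \frac{-19 + \frac{-18 - 7 + 30}{3}}{\frac{1}{3} \left(-18 - 7 + 30\right)} \left(2 + 0\right) = \frac{-19 + \frac{1}{3} \cdot 5}{\frac{1}{3} \cdot 5} \cdot 2 = \frac{-19 + \frac{5}{3}}{\frac{5}{3}} \cdot 2 = \frac{3}{5} \left(- \frac{52}{3}\right) 2 = \left(- \frac{52}{5}\right) 2 = - \frac{104}{5}$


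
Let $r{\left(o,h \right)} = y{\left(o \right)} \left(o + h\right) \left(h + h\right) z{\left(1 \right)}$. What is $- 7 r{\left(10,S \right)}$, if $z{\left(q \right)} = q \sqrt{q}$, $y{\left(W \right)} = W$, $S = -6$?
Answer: $3360$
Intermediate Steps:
$z{\left(q \right)} = q^{\frac{3}{2}}$
$r{\left(o,h \right)} = 2 h o \left(h + o\right)$ ($r{\left(o,h \right)} = o \left(o + h\right) \left(h + h\right) 1^{\frac{3}{2}} = o \left(h + o\right) 2 h 1 = o 2 h \left(h + o\right) 1 = 2 h o \left(h + o\right) 1 = 2 h o \left(h + o\right)$)
$- 7 r{\left(10,S \right)} = - 7 \cdot 2 \left(-6\right) 10 \left(-6 + 10\right) = - 7 \cdot 2 \left(-6\right) 10 \cdot 4 = \left(-7\right) \left(-480\right) = 3360$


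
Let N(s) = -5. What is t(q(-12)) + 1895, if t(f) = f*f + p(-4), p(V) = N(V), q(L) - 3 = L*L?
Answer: 23499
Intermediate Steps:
q(L) = 3 + L² (q(L) = 3 + L*L = 3 + L²)
p(V) = -5
t(f) = -5 + f² (t(f) = f*f - 5 = f² - 5 = -5 + f²)
t(q(-12)) + 1895 = (-5 + (3 + (-12)²)²) + 1895 = (-5 + (3 + 144)²) + 1895 = (-5 + 147²) + 1895 = (-5 + 21609) + 1895 = 21604 + 1895 = 23499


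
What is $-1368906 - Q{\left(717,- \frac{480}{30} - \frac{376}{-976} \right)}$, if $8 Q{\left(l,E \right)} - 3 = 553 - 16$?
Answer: $- \frac{2737947}{2} \approx -1.369 \cdot 10^{6}$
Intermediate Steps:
$Q{\left(l,E \right)} = \frac{135}{2}$ ($Q{\left(l,E \right)} = \frac{3}{8} + \frac{553 - 16}{8} = \frac{3}{8} + \frac{1}{8} \cdot 537 = \frac{3}{8} + \frac{537}{8} = \frac{135}{2}$)
$-1368906 - Q{\left(717,- \frac{480}{30} - \frac{376}{-976} \right)} = -1368906 - \frac{135}{2} = - \frac{2737947}{2}$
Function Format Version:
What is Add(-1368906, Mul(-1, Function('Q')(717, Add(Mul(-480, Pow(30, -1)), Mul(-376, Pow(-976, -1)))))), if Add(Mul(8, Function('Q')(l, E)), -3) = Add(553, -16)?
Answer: Rational(-2737947, 2) ≈ -1.3690e+6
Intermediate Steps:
Function('Q')(l, E) = Rational(135, 2) (Function('Q')(l, E) = Add(Rational(3, 8), Mul(Rational(1, 8), Add(553, -16))) = Add(Rational(3, 8), Mul(Rational(1, 8), 537)) = Add(Rational(3, 8), Rational(537, 8)) = Rational(135, 2))
Add(-1368906, Mul(-1, Function('Q')(717, Add(Mul(-480, Pow(30, -1)), Mul(-376, Pow(-976, -1)))))) = Add(-1368906, Mul(-1, Rational(135, 2))) = Add(-1368906, Rational(-135, 2)) = Rational(-2737947, 2)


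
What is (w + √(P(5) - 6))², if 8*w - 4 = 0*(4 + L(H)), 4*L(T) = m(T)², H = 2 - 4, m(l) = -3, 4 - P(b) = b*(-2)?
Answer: 33/4 + 2*√2 ≈ 11.078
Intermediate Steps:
P(b) = 4 + 2*b (P(b) = 4 - b*(-2) = 4 - (-2)*b = 4 + 2*b)
H = -2
L(T) = 9/4 (L(T) = (¼)*(-3)² = (¼)*9 = 9/4)
w = ½ (w = ½ + (0*(4 + 9/4))/8 = ½ + (0*(25/4))/8 = ½ + (⅛)*0 = ½ + 0 = ½ ≈ 0.50000)
(w + √(P(5) - 6))² = (½ + √((4 + 2*5) - 6))² = (½ + √((4 + 10) - 6))² = (½ + √(14 - 6))² = (½ + √8)² = (½ + 2*√2)²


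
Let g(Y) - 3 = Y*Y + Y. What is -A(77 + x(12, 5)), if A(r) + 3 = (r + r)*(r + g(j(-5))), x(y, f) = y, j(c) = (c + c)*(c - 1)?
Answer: -667853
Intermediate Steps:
j(c) = 2*c*(-1 + c) (j(c) = (2*c)*(-1 + c) = 2*c*(-1 + c))
g(Y) = 3 + Y + Y² (g(Y) = 3 + (Y*Y + Y) = 3 + (Y² + Y) = 3 + (Y + Y²) = 3 + Y + Y²)
A(r) = -3 + 2*r*(3663 + r) (A(r) = -3 + (r + r)*(r + (3 + 2*(-5)*(-1 - 5) + (2*(-5)*(-1 - 5))²)) = -3 + (2*r)*(r + (3 + 2*(-5)*(-6) + (2*(-5)*(-6))²)) = -3 + (2*r)*(r + (3 + 60 + 60²)) = -3 + (2*r)*(r + (3 + 60 + 3600)) = -3 + (2*r)*(r + 3663) = -3 + (2*r)*(3663 + r) = -3 + 2*r*(3663 + r))
-A(77 + x(12, 5)) = -(-3 + 2*(77 + 12)² + 7326*(77 + 12)) = -(-3 + 2*89² + 7326*89) = -(-3 + 2*7921 + 652014) = -(-3 + 15842 + 652014) = -1*667853 = -667853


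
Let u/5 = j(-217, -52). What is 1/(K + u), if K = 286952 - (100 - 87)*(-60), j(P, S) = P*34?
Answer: 1/250842 ≈ 3.9866e-6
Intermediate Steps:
j(P, S) = 34*P
K = 287732 (K = 286952 - 13*(-60) = 286952 - 1*(-780) = 286952 + 780 = 287732)
u = -36890 (u = 5*(34*(-217)) = 5*(-7378) = -36890)
1/(K + u) = 1/(287732 - 36890) = 1/250842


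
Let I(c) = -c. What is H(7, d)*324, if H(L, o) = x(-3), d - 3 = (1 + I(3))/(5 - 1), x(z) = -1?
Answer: -324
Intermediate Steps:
d = 5/2 (d = 3 + (1 - 1*3)/(5 - 1) = 3 + (1 - 3)/4 = 3 - 2*1/4 = 3 - 1/2 = 5/2 ≈ 2.5000)
H(L, o) = -1
H(7, d)*324 = -1*324 = -324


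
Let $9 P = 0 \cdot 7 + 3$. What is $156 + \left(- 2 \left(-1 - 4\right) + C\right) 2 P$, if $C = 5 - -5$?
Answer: $\frac{508}{3} \approx 169.33$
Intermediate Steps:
$C = 10$ ($C = 5 + 5 = 10$)
$P = \frac{1}{3}$ ($P = \frac{0 \cdot 7 + 3}{9} = \frac{0 + 3}{9} = \frac{1}{9} \cdot 3 = \frac{1}{3} \approx 0.33333$)
$156 + \left(- 2 \left(-1 - 4\right) + C\right) 2 P = 156 + \left(- 2 \left(-1 - 4\right) + 10\right) 2 \cdot \frac{1}{3} = 156 + \left(\left(-2\right) \left(-5\right) + 10\right) 2 \cdot \frac{1}{3} = 156 + \left(10 + 10\right) 2 \cdot \frac{1}{3} = 156 + 20 \cdot 2 \cdot \frac{1}{3} = 156 + 40 \cdot \frac{1}{3} = 156 + \frac{40}{3} = \frac{508}{3}$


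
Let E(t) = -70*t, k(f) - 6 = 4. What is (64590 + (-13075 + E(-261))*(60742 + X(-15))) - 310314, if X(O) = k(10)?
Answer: 315360916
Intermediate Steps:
k(f) = 10 (k(f) = 6 + 4 = 10)
X(O) = 10
(64590 + (-13075 + E(-261))*(60742 + X(-15))) - 310314 = (64590 + (-13075 - 70*(-261))*(60742 + 10)) - 310314 = (64590 + (-13075 + 18270)*60752) - 310314 = (64590 + 5195*60752) - 310314 = (64590 + 315606640) - 310314 = 315671230 - 310314 = 315360916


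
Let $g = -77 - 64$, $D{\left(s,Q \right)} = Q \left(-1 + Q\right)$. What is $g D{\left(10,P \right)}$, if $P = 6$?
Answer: $-4230$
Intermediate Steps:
$g = -141$
$g D{\left(10,P \right)} = - 141 \cdot 6 \left(-1 + 6\right) = - 141 \cdot 6 \cdot 5 = \left(-141\right) 30 = -4230$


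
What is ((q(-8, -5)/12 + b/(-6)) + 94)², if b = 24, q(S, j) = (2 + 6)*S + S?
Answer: 7056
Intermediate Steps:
q(S, j) = 9*S (q(S, j) = 8*S + S = 9*S)
((q(-8, -5)/12 + b/(-6)) + 94)² = (((9*(-8))/12 + 24/(-6)) + 94)² = ((-72*1/12 + 24*(-⅙)) + 94)² = ((-6 - 4) + 94)² = (-10 + 94)² = 84² = 7056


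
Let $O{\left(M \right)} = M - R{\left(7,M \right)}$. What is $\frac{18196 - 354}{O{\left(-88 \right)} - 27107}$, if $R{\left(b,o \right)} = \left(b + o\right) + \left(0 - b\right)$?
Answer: $- \frac{17842}{27107} \approx -0.65821$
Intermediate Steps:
$R{\left(b,o \right)} = o$ ($R{\left(b,o \right)} = \left(b + o\right) - b = o$)
$O{\left(M \right)} = 0$ ($O{\left(M \right)} = M - M = 0$)
$\frac{18196 - 354}{O{\left(-88 \right)} - 27107} = \frac{18196 - 354}{0 - 27107} = \frac{17842}{-27107} = 17842 \left(- \frac{1}{27107}\right) = - \frac{17842}{27107}$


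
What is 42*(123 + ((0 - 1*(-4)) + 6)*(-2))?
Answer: 4326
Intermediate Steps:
42*(123 + ((0 - 1*(-4)) + 6)*(-2)) = 42*(123 + ((0 + 4) + 6)*(-2)) = 42*(123 + (4 + 6)*(-2)) = 42*(123 + 10*(-2)) = 42*(123 - 20) = 42*103 = 4326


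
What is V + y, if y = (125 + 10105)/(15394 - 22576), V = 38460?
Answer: 46034915/1197 ≈ 38459.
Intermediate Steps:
y = -1705/1197 (y = 10230/(-7182) = 10230*(-1/7182) = -1705/1197 ≈ -1.4244)
V + y = 38460 - 1705/1197 = 46034915/1197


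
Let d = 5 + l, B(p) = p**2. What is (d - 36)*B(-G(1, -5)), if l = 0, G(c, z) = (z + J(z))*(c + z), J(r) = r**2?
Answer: -198400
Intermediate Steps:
G(c, z) = (c + z)*(z + z**2) (G(c, z) = (z + z**2)*(c + z) = (c + z)*(z + z**2))
d = 5 (d = 5 + 0 = 5)
(d - 36)*B(-G(1, -5)) = (5 - 36)*(-(-5)*(1 - 5 + (-5)**2 + 1*(-5)))**2 = -31*25*(1 - 5 + 25 - 5)**2 = -31*(-(-5)*16)**2 = -31*(-1*(-80))**2 = -31*80**2 = -31*6400 = -198400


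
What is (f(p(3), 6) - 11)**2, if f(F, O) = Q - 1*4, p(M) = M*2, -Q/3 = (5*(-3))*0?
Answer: 225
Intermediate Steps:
Q = 0 (Q = -3*5*(-3)*0 = -(-45)*0 = -3*0 = 0)
p(M) = 2*M
f(F, O) = -4 (f(F, O) = 0 - 1*4 = 0 - 4 = -4)
(f(p(3), 6) - 11)**2 = (-4 - 11)**2 = (-15)**2 = 225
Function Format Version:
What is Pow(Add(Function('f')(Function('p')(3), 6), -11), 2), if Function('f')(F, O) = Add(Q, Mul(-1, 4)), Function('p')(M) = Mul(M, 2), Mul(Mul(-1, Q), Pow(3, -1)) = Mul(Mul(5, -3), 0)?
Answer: 225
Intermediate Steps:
Q = 0 (Q = Mul(-3, Mul(Mul(5, -3), 0)) = Mul(-3, Mul(-15, 0)) = Mul(-3, 0) = 0)
Function('p')(M) = Mul(2, M)
Function('f')(F, O) = -4 (Function('f')(F, O) = Add(0, Mul(-1, 4)) = Add(0, -4) = -4)
Pow(Add(Function('f')(Function('p')(3), 6), -11), 2) = Pow(Add(-4, -11), 2) = Pow(-15, 2) = 225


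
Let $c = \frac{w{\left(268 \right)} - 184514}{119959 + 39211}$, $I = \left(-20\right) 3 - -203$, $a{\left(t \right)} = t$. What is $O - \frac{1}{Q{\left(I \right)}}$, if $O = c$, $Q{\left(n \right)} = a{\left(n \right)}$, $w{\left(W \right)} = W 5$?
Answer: $- \frac{1197866}{1034605} \approx -1.1578$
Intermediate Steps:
$w{\left(W \right)} = 5 W$
$I = 143$ ($I = -60 + 203 = 143$)
$Q{\left(n \right)} = n$
$c = - \frac{91587}{79585}$ ($c = \frac{5 \cdot 268 - 184514}{119959 + 39211} = \frac{1340 - 184514}{159170} = \left(-183174\right) \frac{1}{159170} = - \frac{91587}{79585} \approx -1.1508$)
$O = - \frac{91587}{79585} \approx -1.1508$
$O - \frac{1}{Q{\left(I \right)}} = - \frac{91587}{79585} - \frac{1}{143} = - \frac{1197866}{1034605}$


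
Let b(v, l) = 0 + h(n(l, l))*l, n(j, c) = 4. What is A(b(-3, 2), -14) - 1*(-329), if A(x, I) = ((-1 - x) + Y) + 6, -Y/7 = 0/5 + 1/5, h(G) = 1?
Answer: 1653/5 ≈ 330.60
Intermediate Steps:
Y = -7/5 (Y = -7*(0/5 + 1/5) = -7*(0*(⅕) + 1*(⅕)) = -7*(0 + ⅕) = -7*⅕ = -7/5 ≈ -1.4000)
b(v, l) = l (b(v, l) = 0 + 1*l = 0 + l = l)
A(x, I) = 18/5 - x (A(x, I) = ((-1 - x) - 7/5) + 6 = (-12/5 - x) + 6 = 18/5 - x)
A(b(-3, 2), -14) - 1*(-329) = (18/5 - 1*2) - 1*(-329) = (18/5 - 2) + 329 = 8/5 + 329 = 1653/5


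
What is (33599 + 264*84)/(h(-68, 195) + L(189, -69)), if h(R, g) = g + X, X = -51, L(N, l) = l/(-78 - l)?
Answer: 33465/91 ≈ 367.75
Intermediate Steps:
h(R, g) = -51 + g (h(R, g) = g - 51 = -51 + g)
(33599 + 264*84)/(h(-68, 195) + L(189, -69)) = (33599 + 264*84)/((-51 + 195) - 1*(-69)/(78 - 69)) = (33599 + 22176)/(144 - 1*(-69)/9) = 55775/(144 - 1*(-69)*1/9) = 55775/(144 + 23/3) = 55775/(455/3) = 55775*(3/455) = 33465/91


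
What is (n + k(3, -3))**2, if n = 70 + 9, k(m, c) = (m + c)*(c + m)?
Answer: 6241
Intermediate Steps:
k(m, c) = (c + m)**2 (k(m, c) = (c + m)*(c + m) = (c + m)**2)
n = 79
(n + k(3, -3))**2 = (79 + (-3 + 3)**2)**2 = (79 + 0**2)**2 = (79 + 0)**2 = 79**2 = 6241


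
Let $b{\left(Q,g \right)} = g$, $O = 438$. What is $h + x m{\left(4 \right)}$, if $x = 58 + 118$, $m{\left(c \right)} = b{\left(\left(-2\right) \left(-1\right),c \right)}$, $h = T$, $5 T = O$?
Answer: $\frac{3958}{5} \approx 791.6$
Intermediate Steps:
$T = \frac{438}{5}$ ($T = \frac{1}{5} \cdot 438 = \frac{438}{5} \approx 87.6$)
$h = \frac{438}{5} \approx 87.6$
$m{\left(c \right)} = c$
$x = 176$
$h + x m{\left(4 \right)} = \frac{438}{5} + 176 \cdot 4 = \frac{438}{5} + 704 = \frac{3958}{5}$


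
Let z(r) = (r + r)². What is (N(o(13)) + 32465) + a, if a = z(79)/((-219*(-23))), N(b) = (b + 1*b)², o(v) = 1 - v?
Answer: 166452481/5037 ≈ 33046.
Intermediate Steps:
z(r) = 4*r² (z(r) = (2*r)² = 4*r²)
N(b) = 4*b² (N(b) = (b + b)² = (2*b)² = 4*b²)
a = 24964/5037 (a = (4*79²)/((-219*(-23))) = (4*6241)/5037 = 24964*(1/5037) = 24964/5037 ≈ 4.9561)
(N(o(13)) + 32465) + a = (4*(1 - 1*13)² + 32465) + 24964/5037 = (4*(1 - 13)² + 32465) + 24964/5037 = (4*(-12)² + 32465) + 24964/5037 = (4*144 + 32465) + 24964/5037 = (576 + 32465) + 24964/5037 = 33041 + 24964/5037 = 166452481/5037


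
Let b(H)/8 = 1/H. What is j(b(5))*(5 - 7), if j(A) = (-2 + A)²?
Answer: -8/25 ≈ -0.32000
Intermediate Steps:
b(H) = 8/H
j(b(5))*(5 - 7) = (-2 + 8/5)²*(5 - 7) = (-2 + 8*(⅕))²*(-2) = (-2 + 8/5)²*(-2) = (-⅖)²*(-2) = (4/25)*(-2) = -8/25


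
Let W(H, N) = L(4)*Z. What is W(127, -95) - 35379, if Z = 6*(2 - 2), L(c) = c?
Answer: -35379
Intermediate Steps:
Z = 0 (Z = 6*0 = 0)
W(H, N) = 0 (W(H, N) = 4*0 = 0)
W(127, -95) - 35379 = 0 - 35379 = -35379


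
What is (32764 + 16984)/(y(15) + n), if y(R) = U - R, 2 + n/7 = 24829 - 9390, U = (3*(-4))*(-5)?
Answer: 12437/27026 ≈ 0.46019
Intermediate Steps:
U = 60 (U = -12*(-5) = 60)
n = 108059 (n = -14 + 7*(24829 - 9390) = -14 + 7*15439 = -14 + 108073 = 108059)
y(R) = 60 - R
(32764 + 16984)/(y(15) + n) = (32764 + 16984)/((60 - 1*15) + 108059) = 49748/((60 - 15) + 108059) = 49748/(45 + 108059) = 49748/108104 = 49748*(1/108104) = 12437/27026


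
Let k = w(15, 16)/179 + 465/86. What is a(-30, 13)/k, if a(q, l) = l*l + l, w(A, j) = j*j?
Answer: 2801708/105251 ≈ 26.619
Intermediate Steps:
w(A, j) = j²
k = 105251/15394 (k = 16²/179 + 465/86 = 256*(1/179) + 465*(1/86) = 256/179 + 465/86 = 105251/15394 ≈ 6.8371)
a(q, l) = l + l² (a(q, l) = l² + l = l + l²)
a(-30, 13)/k = (13*(1 + 13))/(105251/15394) = (13*14)*(15394/105251) = 182*(15394/105251) = 2801708/105251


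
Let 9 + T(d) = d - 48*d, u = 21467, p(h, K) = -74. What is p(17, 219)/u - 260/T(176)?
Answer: 382202/13674479 ≈ 0.027950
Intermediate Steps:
T(d) = -9 - 47*d (T(d) = -9 + (d - 48*d) = -9 - 47*d)
p(17, 219)/u - 260/T(176) = -74/21467 - 260/(-9 - 47*176) = -74*1/21467 - 260/(-9 - 8272) = -74/21467 - 260/(-8281) = -74/21467 - 260*(-1/8281) = -74/21467 + 20/637 = 382202/13674479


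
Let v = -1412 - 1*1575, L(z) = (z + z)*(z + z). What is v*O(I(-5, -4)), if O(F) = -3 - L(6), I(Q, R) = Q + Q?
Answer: 439089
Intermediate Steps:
I(Q, R) = 2*Q
L(z) = 4*z² (L(z) = (2*z)*(2*z) = 4*z²)
O(F) = -147 (O(F) = -3 - 4*6² = -3 - 4*36 = -3 - 1*144 = -3 - 144 = -147)
v = -2987 (v = -1412 - 1575 = -2987)
v*O(I(-5, -4)) = -2987*(-147) = 439089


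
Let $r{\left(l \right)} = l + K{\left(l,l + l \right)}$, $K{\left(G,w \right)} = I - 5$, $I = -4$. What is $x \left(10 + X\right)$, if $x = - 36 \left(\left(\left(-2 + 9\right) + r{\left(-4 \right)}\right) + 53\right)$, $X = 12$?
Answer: $-37224$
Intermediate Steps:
$K{\left(G,w \right)} = -9$ ($K{\left(G,w \right)} = -4 - 5 = -9$)
$r{\left(l \right)} = -9 + l$ ($r{\left(l \right)} = l - 9 = -9 + l$)
$x = -1692$ ($x = - 36 \left(\left(\left(-2 + 9\right) - 13\right) + 53\right) = - 36 \left(\left(7 - 13\right) + 53\right) = - 36 \left(-6 + 53\right) = \left(-36\right) 47 = -1692$)
$x \left(10 + X\right) = - 1692 \left(10 + 12\right) = \left(-1692\right) 22 = -37224$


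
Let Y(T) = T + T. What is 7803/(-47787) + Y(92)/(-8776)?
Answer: -189392/1027889 ≈ -0.18425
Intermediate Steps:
Y(T) = 2*T
7803/(-47787) + Y(92)/(-8776) = 7803/(-47787) + (2*92)/(-8776) = 7803*(-1/47787) + 184*(-1/8776) = -153/937 - 23/1097 = -189392/1027889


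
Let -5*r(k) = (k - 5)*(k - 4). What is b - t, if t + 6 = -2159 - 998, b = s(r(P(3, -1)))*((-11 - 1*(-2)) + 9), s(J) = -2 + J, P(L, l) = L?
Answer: 3163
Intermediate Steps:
r(k) = -(-5 + k)*(-4 + k)/5 (r(k) = -(k - 5)*(k - 4)/5 = -(-5 + k)*(-4 + k)/5)
b = 0 (b = (-2 + (-4 - ⅕*3² + (9/5)*3))*((-11 - 1*(-2)) + 9) = (-2 + (-4 - ⅕*9 + 27/5))*((-11 + 2) + 9) = (-2 + (-4 - 9/5 + 27/5))*(-9 + 9) = (-2 - ⅖)*0 = -12/5*0 = 0)
t = -3163 (t = -6 + (-2159 - 998) = -6 - 3157 = -3163)
b - t = 0 - 1*(-3163) = 0 + 3163 = 3163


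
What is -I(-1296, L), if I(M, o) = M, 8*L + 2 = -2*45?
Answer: 1296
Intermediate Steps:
L = -23/2 (L = -¼ + (-2*45)/8 = -¼ + (⅛)*(-90) = -¼ - 45/4 = -23/2 ≈ -11.500)
-I(-1296, L) = -1*(-1296) = 1296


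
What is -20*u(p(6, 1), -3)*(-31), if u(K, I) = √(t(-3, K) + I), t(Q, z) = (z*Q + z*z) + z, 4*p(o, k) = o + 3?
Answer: 155*I*√39 ≈ 967.97*I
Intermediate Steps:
p(o, k) = ¾ + o/4 (p(o, k) = (o + 3)/4 = (3 + o)/4 = ¾ + o/4)
t(Q, z) = z + z² + Q*z (t(Q, z) = (Q*z + z²) + z = (z² + Q*z) + z = z + z² + Q*z)
u(K, I) = √(I + K*(-2 + K)) (u(K, I) = √(K*(1 - 3 + K) + I) = √(K*(-2 + K) + I) = √(I + K*(-2 + K)))
-20*u(p(6, 1), -3)*(-31) = -20*√(-3 + (¾ + (¼)*6)*(-2 + (¾ + (¼)*6)))*(-31) = -20*√(-3 + (¾ + 3/2)*(-2 + (¾ + 3/2)))*(-31) = -20*√(-3 + 9*(-2 + 9/4)/4)*(-31) = -20*√(-3 + (9/4)*(¼))*(-31) = -20*√(-3 + 9/16)*(-31) = -5*I*√39*(-31) = 155*I*√39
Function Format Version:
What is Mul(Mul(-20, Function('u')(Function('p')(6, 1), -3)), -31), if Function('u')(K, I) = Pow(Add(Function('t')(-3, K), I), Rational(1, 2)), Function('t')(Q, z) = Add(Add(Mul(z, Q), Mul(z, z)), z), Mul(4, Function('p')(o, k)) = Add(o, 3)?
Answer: Mul(155, I, Pow(39, Rational(1, 2))) ≈ Mul(967.97, I)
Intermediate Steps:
Function('p')(o, k) = Add(Rational(3, 4), Mul(Rational(1, 4), o)) (Function('p')(o, k) = Mul(Rational(1, 4), Add(o, 3)) = Mul(Rational(1, 4), Add(3, o)) = Add(Rational(3, 4), Mul(Rational(1, 4), o)))
Function('t')(Q, z) = Add(z, Pow(z, 2), Mul(Q, z)) (Function('t')(Q, z) = Add(Add(Mul(Q, z), Pow(z, 2)), z) = Add(Add(Pow(z, 2), Mul(Q, z)), z) = Add(z, Pow(z, 2), Mul(Q, z)))
Function('u')(K, I) = Pow(Add(I, Mul(K, Add(-2, K))), Rational(1, 2)) (Function('u')(K, I) = Pow(Add(Mul(K, Add(1, -3, K)), I), Rational(1, 2)) = Pow(Add(Mul(K, Add(-2, K)), I), Rational(1, 2)) = Pow(Add(I, Mul(K, Add(-2, K))), Rational(1, 2)))
Mul(Mul(-20, Function('u')(Function('p')(6, 1), -3)), -31) = Mul(Mul(-20, Pow(Add(-3, Mul(Add(Rational(3, 4), Mul(Rational(1, 4), 6)), Add(-2, Add(Rational(3, 4), Mul(Rational(1, 4), 6))))), Rational(1, 2))), -31) = Mul(Mul(-20, Pow(Add(-3, Mul(Add(Rational(3, 4), Rational(3, 2)), Add(-2, Add(Rational(3, 4), Rational(3, 2))))), Rational(1, 2))), -31) = Mul(Mul(-20, Pow(Add(-3, Mul(Rational(9, 4), Add(-2, Rational(9, 4)))), Rational(1, 2))), -31) = Mul(Mul(-20, Pow(Add(-3, Mul(Rational(9, 4), Rational(1, 4))), Rational(1, 2))), -31) = Mul(Mul(-20, Pow(Add(-3, Rational(9, 16)), Rational(1, 2))), -31) = Mul(Mul(-20, Pow(Rational(-39, 16), Rational(1, 2))), -31) = Mul(Mul(-20, Mul(Rational(1, 4), I, Pow(39, Rational(1, 2)))), -31) = Mul(Mul(-5, I, Pow(39, Rational(1, 2))), -31) = Mul(155, I, Pow(39, Rational(1, 2)))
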